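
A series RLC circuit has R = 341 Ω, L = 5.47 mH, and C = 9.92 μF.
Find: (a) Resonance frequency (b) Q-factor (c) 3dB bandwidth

Step 1 — Resonance condition Im(Z)=0 gives ω₀ = 1/√(LC).
Step 2 — ω₀ = 1/√(0.00547·9.92e-06) = 4293 rad/s.
Step 3 — f₀ = ω₀/(2π) = 683.2 Hz.
Step 4 — Series Q: Q = ω₀L/R = 4293·0.00547/341 = 0.06886.
Step 5 — 3dB bandwidth: Δω = ω₀/Q = 6.234e+04 rad/s; BW = Δω/(2π) = 9922 Hz.

(a) f₀ = 683.2 Hz  (b) Q = 0.06886  (c) BW = 9922 Hz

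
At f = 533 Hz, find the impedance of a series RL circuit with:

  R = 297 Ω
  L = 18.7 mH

Step 1 — Angular frequency: ω = 2π·f = 2π·533 = 3349 rad/s.
Step 2 — Component impedances:
  R: Z = R = 297 Ω
  L: Z = jωL = j·3349·0.0187 = 0 + j62.63 Ω
Step 3 — Series combination: Z_total = R + L = 297 + j62.63 Ω = 303.5∠11.9° Ω.

Z = 297 + j62.63 Ω = 303.5∠11.9° Ω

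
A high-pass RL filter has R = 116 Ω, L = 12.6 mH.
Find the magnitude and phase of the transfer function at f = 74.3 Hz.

Step 1 — Angular frequency: ω = 2π·74.3 = 466.8 rad/s.
Step 2 — Transfer function: H(jω) = jωL/(R + jωL).
Step 3 — Numerator jωL = j·5.882; denominator R + jωL = 116 + j5.882.
Step 4 — H = 0.002565 + j0.05058.
Step 5 — Magnitude: |H| = 0.05064 (-25.9 dB); phase: φ = 87.1°.

|H| = 0.05064 (-25.9 dB), φ = 87.1°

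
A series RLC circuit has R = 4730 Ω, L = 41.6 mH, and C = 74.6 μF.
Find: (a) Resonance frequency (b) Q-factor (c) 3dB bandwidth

Step 1 — Resonance: ω₀ = 1/√(LC) = 1/√(0.0416·7.46e-05) = 567.7 rad/s.
Step 2 — f₀ = ω₀/(2π) = 90.34 Hz.
Step 3 — Series Q: Q = ω₀L/R = 567.7·0.0416/4730 = 0.004992.
Step 4 — Bandwidth: Δω = ω₀/Q = 1.137e+05 rad/s; BW = Δω/(2π) = 1.81e+04 Hz.

(a) f₀ = 90.34 Hz  (b) Q = 0.004992  (c) BW = 1.81e+04 Hz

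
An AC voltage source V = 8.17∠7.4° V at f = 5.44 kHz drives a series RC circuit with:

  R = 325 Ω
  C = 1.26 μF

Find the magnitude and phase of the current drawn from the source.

Step 1 — Angular frequency: ω = 2π·f = 2π·5440 = 3.418e+04 rad/s.
Step 2 — Component impedances:
  R: Z = R = 325 Ω
  C: Z = 1/(jωC) = -j/(ω·C) = 0 - j23.22 Ω
Step 3 — Series combination: Z_total = R + C = 325 - j23.22 Ω = 325.8∠-4.1° Ω.
Step 4 — Source phasor: V = 8.17∠7.4° V = 8.102 + j1.052 V.
Step 5 — Ohm's law: I = V / Z_total = (8.102 + j1.052) / (325 - j23.22) = 0.02457 + j0.004993 A.
Step 6 — Convert to polar: |I| = 0.02507 A, ∠I = 11.5°.

I = 0.02507∠11.5° A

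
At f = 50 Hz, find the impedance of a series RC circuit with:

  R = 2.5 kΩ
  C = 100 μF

Step 1 — Angular frequency: ω = 2π·f = 2π·50 = 314.2 rad/s.
Step 2 — Component impedances:
  R: Z = R = 2500 Ω
  C: Z = 1/(jωC) = -j/(ω·C) = 0 - j31.83 Ω
Step 3 — Series combination: Z_total = R + C = 2500 - j31.83 Ω = 2500∠-0.7° Ω.

Z = 2500 - j31.83 Ω = 2500∠-0.7° Ω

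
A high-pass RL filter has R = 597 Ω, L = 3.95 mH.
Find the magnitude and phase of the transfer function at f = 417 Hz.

Step 1 — Angular frequency: ω = 2π·417 = 2620 rad/s.
Step 2 — Transfer function: H(jω) = jωL/(R + jωL).
Step 3 — Numerator jωL = j·10.35; denominator R + jωL = 597 + j10.35.
Step 4 — H = 0.0003004 + j0.01733.
Step 5 — Magnitude: |H| = 0.01733 (-35.2 dB); phase: φ = 89.0°.

|H| = 0.01733 (-35.2 dB), φ = 89.0°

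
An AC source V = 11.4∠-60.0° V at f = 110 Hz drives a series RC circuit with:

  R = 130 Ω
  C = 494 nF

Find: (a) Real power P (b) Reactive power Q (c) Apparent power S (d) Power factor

Step 1 — Angular frequency: ω = 2π·f = 2π·110 = 691.2 rad/s.
Step 2 — Component impedances:
  R: Z = R = 130 Ω
  C: Z = 1/(jωC) = -j/(ω·C) = 0 - j2929 Ω
Step 3 — Series combination: Z_total = R + C = 130 - j2929 Ω = 2932∠-87.5° Ω.
Step 4 — Source phasor: V = 11.4∠-60.0° V = 5.7 - j9.873 V.
Step 5 — Current: I = V / Z = 0.00345 + j0.001793 A = 0.003888∠27.5° A.
Step 6 — Complex power: S = V·I* = 0.001966 - j0.04428 VA.
Step 7 — Real power: P = Re(S) = 0.001966 W.
Step 8 — Reactive power: Q = Im(S) = -0.04428 VAR.
Step 9 — Apparent power: |S| = 0.04433 VA.
Step 10 — Power factor: PF = P/|S| = 0.04434 (leading).

(a) P = 0.001966 W  (b) Q = -0.04428 VAR  (c) S = 0.04433 VA  (d) PF = 0.04434 (leading)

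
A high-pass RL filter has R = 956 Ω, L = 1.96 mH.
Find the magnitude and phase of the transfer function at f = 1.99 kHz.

Step 1 — Angular frequency: ω = 2π·1990 = 1.25e+04 rad/s.
Step 2 — Transfer function: H(jω) = jωL/(R + jωL).
Step 3 — Numerator jωL = j·24.51; denominator R + jωL = 956 + j24.51.
Step 4 — H = 0.0006567 + j0.02562.
Step 5 — Magnitude: |H| = 0.02563 (-31.8 dB); phase: φ = 88.5°.

|H| = 0.02563 (-31.8 dB), φ = 88.5°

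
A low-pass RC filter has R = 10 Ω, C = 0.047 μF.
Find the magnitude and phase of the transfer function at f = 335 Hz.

Step 1 — Angular frequency: ω = 2π·335 = 2105 rad/s.
Step 2 — Transfer function: H(jω) = 1/(1 + jωRC).
Step 3 — Denominator: 1 + jωRC = 1 + j·2105·10·4.7e-08 = 1 + j0.0009893.
Step 4 — H = 1 - j0.0009893.
Step 5 — Magnitude: |H| = 1 (-0.0 dB); phase: φ = -0.1°.

|H| = 1 (-0.0 dB), φ = -0.1°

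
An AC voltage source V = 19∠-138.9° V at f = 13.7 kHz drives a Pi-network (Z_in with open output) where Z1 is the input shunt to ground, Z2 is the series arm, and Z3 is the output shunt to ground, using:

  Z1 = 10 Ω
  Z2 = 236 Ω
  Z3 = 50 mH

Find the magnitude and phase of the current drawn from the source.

Step 1 — Angular frequency: ω = 2π·f = 2π·1.37e+04 = 8.608e+04 rad/s.
Step 2 — Component impedances:
  Z1: Z = R = 10 Ω
  Z2: Z = R = 236 Ω
  Z3: Z = jωL = j·8.608e+04·0.05 = 0 + j4304 Ω
Step 3 — With open output, the series arm Z2 and the output shunt Z3 appear in series to ground: Z2 + Z3 = 236 + j4304 Ω.
Step 4 — Parallel with input shunt Z1: Z_in = Z1 || (Z2 + Z3) = 9.999 + j0.02316 Ω = 9.999∠0.1° Ω.
Step 5 — Source phasor: V = 19∠-138.9° V = -14.32 - j12.49 V.
Step 6 — Ohm's law: I = V / Z_total = (-14.32 - j12.49) / (9.999 + j0.02316) = -1.435 - j1.246 A.
Step 7 — Convert to polar: |I| = 1.9 A, ∠I = -139.0°.

I = 1.9∠-139.0° A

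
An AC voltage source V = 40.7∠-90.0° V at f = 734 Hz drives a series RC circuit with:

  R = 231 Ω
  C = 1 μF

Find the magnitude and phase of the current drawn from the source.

Step 1 — Angular frequency: ω = 2π·f = 2π·734 = 4612 rad/s.
Step 2 — Component impedances:
  R: Z = R = 231 Ω
  C: Z = 1/(jωC) = -j/(ω·C) = 0 - j216.8 Ω
Step 3 — Series combination: Z_total = R + C = 231 - j216.8 Ω = 316.8∠-43.2° Ω.
Step 4 — Source phasor: V = 40.7∠-90.0° V = 0 - j40.7 V.
Step 5 — Ohm's law: I = V / Z_total = (0 - j40.7) / (231 - j216.8) = 0.08792 - j0.09366 A.
Step 6 — Convert to polar: |I| = 0.1285 A, ∠I = -46.8°.

I = 0.1285∠-46.8° A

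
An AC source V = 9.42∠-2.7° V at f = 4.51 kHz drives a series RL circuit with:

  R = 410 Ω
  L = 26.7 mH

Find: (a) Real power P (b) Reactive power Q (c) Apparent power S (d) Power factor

Step 1 — Angular frequency: ω = 2π·f = 2π·4510 = 2.834e+04 rad/s.
Step 2 — Component impedances:
  R: Z = R = 410 Ω
  L: Z = jωL = j·2.834e+04·0.0267 = 0 + j756.6 Ω
Step 3 — Series combination: Z_total = R + L = 410 + j756.6 Ω = 860.6∠61.5° Ω.
Step 4 — Source phasor: V = 9.42∠-2.7° V = 9.41 - j0.4437 V.
Step 5 — Current: I = V / Z = 0.004756 - j0.009859 A = 0.01095∠-64.2° A.
Step 6 — Complex power: S = V·I* = 0.04913 + j0.09066 VA.
Step 7 — Real power: P = Re(S) = 0.04913 W.
Step 8 — Reactive power: Q = Im(S) = 0.09066 VAR.
Step 9 — Apparent power: |S| = 0.1031 VA.
Step 10 — Power factor: PF = P/|S| = 0.4764 (lagging).

(a) P = 0.04913 W  (b) Q = 0.09066 VAR  (c) S = 0.1031 VA  (d) PF = 0.4764 (lagging)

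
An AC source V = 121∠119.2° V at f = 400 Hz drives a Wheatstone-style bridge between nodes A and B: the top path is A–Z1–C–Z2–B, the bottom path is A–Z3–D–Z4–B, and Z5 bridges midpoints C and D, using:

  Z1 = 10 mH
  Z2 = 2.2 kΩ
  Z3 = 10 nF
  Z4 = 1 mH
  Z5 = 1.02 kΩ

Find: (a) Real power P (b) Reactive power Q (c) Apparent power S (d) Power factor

Step 1 — Angular frequency: ω = 2π·f = 2π·400 = 2513 rad/s.
Step 2 — Component impedances:
  Z1: Z = jωL = j·2513·0.01 = 0 + j25.13 Ω
  Z2: Z = R = 2200 Ω
  Z3: Z = 1/(jωC) = -j/(ω·C) = 0 - j3.979e+04 Ω
  Z4: Z = jωL = j·2513·0.001 = 0 + j2.513 Ω
  Z5: Z = R = 1020 Ω
Step 3 — Bridge requires nodal analysis (the Z5 bridge couples midpoints C and D, so the two paths cannot be reduced to a simple series/parallel combination). Setting node B to ground and injecting 1 A at node A, the 3-node admittance system at A, C, D solves to V_A = Z_AB = 697.5 + j14.1 Ω = 697.7∠1.2° Ω.
Step 4 — Source phasor: V = 121∠119.2° V = -59.03 + j105.6 V.
Step 5 — Current: I = V / Z = -0.08153 + j0.1531 A = 0.1734∠118.0° A.
Step 6 — Complex power: S = V·I* = 20.98 + j0.424 VA.
Step 7 — Real power: P = Re(S) = 20.98 W.
Step 8 — Reactive power: Q = Im(S) = 0.424 VAR.
Step 9 — Apparent power: |S| = 20.99 VA.
Step 10 — Power factor: PF = P/|S| = 0.9998 (lagging).

(a) P = 20.98 W  (b) Q = 0.424 VAR  (c) S = 20.99 VA  (d) PF = 0.9998 (lagging)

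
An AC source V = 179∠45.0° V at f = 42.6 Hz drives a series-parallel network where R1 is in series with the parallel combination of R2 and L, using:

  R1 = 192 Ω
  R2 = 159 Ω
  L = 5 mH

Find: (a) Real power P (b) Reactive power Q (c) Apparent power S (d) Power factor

Step 1 — Angular frequency: ω = 2π·f = 2π·42.6 = 267.7 rad/s.
Step 2 — Component impedances:
  R1: Z = R = 192 Ω
  R2: Z = R = 159 Ω
  L: Z = jωL = j·267.7·0.005 = 0 + j1.338 Ω
Step 3 — Parallel branch: R2 || L = 1/(1/R2 + 1/L) = 0.01126 + j1.338 Ω.
Step 4 — Series with R1: Z_total = R1 + (R2 || L) = 192 + j1.338 Ω = 192∠0.4° Ω.
Step 5 — Source phasor: V = 179∠45.0° V = 126.6 + j126.6 V.
Step 6 — Current: I = V / Z = 0.6638 + j0.6546 A = 0.9322∠44.6° A.
Step 7 — Complex power: S = V·I* = 166.9 + j1.163 VA.
Step 8 — Real power: P = Re(S) = 166.9 W.
Step 9 — Reactive power: Q = Im(S) = 1.163 VAR.
Step 10 — Apparent power: |S| = 166.9 VA.
Step 11 — Power factor: PF = P/|S| = 1 (lagging).

(a) P = 166.9 W  (b) Q = 1.163 VAR  (c) S = 166.9 VA  (d) PF = 1 (lagging)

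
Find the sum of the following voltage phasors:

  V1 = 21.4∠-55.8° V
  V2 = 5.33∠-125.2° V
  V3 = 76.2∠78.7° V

Step 1 — Convert each phasor to rectangular form:
  V1 = 21.4·(cos(-55.8°) + j·sin(-55.8°)) = 12.03 - j17.7 V
  V2 = 5.33·(cos(-125.2°) + j·sin(-125.2°)) = -3.072 - j4.355 V
  V3 = 76.2·(cos(78.7°) + j·sin(78.7°)) = 14.93 + j74.72 V
Step 2 — Sum components: V_total = 23.89 + j52.67 V.
Step 3 — Convert to polar: |V_total| = 57.83 V, ∠V_total = 65.6°.

V_total = 57.83∠65.6° V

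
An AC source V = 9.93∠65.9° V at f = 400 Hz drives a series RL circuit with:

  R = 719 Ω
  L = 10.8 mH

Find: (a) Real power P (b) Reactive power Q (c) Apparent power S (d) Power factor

Step 1 — Angular frequency: ω = 2π·f = 2π·400 = 2513 rad/s.
Step 2 — Component impedances:
  R: Z = R = 719 Ω
  L: Z = jωL = j·2513·0.0108 = 0 + j27.14 Ω
Step 3 — Series combination: Z_total = R + L = 719 + j27.14 Ω = 719.5∠2.2° Ω.
Step 4 — Source phasor: V = 9.93∠65.9° V = 4.055 + j9.064 V.
Step 5 — Current: I = V / Z = 0.006107 + j0.01238 A = 0.0138∠63.7° A.
Step 6 — Complex power: S = V·I* = 0.1369 + j0.00517 VA.
Step 7 — Real power: P = Re(S) = 0.1369 W.
Step 8 — Reactive power: Q = Im(S) = 0.00517 VAR.
Step 9 — Apparent power: |S| = 0.137 VA.
Step 10 — Power factor: PF = P/|S| = 0.9993 (lagging).

(a) P = 0.1369 W  (b) Q = 0.00517 VAR  (c) S = 0.137 VA  (d) PF = 0.9993 (lagging)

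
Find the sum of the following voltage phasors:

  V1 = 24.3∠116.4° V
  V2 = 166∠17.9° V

Step 1 — Convert each phasor to rectangular form:
  V1 = 24.3·(cos(116.4°) + j·sin(116.4°)) = -10.8 + j21.77 V
  V2 = 166·(cos(17.9°) + j·sin(17.9°)) = 158 + j51.02 V
Step 2 — Sum components: V_total = 147.2 + j72.79 V.
Step 3 — Convert to polar: |V_total| = 164.2 V, ∠V_total = 26.3°.

V_total = 164.2∠26.3° V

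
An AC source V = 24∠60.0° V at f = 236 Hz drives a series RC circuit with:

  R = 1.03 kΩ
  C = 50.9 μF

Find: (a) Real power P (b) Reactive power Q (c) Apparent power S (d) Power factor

Step 1 — Angular frequency: ω = 2π·f = 2π·236 = 1483 rad/s.
Step 2 — Component impedances:
  R: Z = R = 1030 Ω
  C: Z = 1/(jωC) = -j/(ω·C) = 0 - j13.25 Ω
Step 3 — Series combination: Z_total = R + C = 1030 - j13.25 Ω = 1030∠-0.7° Ω.
Step 4 — Source phasor: V = 24∠60.0° V = 12 + j20.78 V.
Step 5 — Current: I = V / Z = 0.01139 + j0.02033 A = 0.0233∠60.7° A.
Step 6 — Complex power: S = V·I* = 0.5591 - j0.007192 VA.
Step 7 — Real power: P = Re(S) = 0.5591 W.
Step 8 — Reactive power: Q = Im(S) = -0.007192 VAR.
Step 9 — Apparent power: |S| = 0.5592 VA.
Step 10 — Power factor: PF = P/|S| = 0.9999 (leading).

(a) P = 0.5591 W  (b) Q = -0.007192 VAR  (c) S = 0.5592 VA  (d) PF = 0.9999 (leading)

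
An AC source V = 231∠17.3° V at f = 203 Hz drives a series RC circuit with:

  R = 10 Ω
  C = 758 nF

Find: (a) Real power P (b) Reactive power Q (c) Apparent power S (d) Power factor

Step 1 — Angular frequency: ω = 2π·f = 2π·203 = 1275 rad/s.
Step 2 — Component impedances:
  R: Z = R = 10 Ω
  C: Z = 1/(jωC) = -j/(ω·C) = 0 - j1034 Ω
Step 3 — Series combination: Z_total = R + C = 10 - j1034 Ω = 1034∠-89.4° Ω.
Step 4 — Source phasor: V = 231∠17.3° V = 220.5 + j68.69 V.
Step 5 — Current: I = V / Z = -0.06435 + j0.2139 A = 0.2233∠106.7° A.
Step 6 — Complex power: S = V·I* = 0.4987 - j51.59 VA.
Step 7 — Real power: P = Re(S) = 0.4987 W.
Step 8 — Reactive power: Q = Im(S) = -51.59 VAR.
Step 9 — Apparent power: |S| = 51.59 VA.
Step 10 — Power factor: PF = P/|S| = 0.009668 (leading).

(a) P = 0.4987 W  (b) Q = -51.59 VAR  (c) S = 51.59 VA  (d) PF = 0.009668 (leading)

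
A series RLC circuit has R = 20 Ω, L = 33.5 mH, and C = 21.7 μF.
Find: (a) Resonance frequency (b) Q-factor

Step 1 — Resonance condition Im(Z)=0 gives ω₀ = 1/√(LC).
Step 2 — ω₀ = 1/√(0.0335·2.17e-05) = 1173 rad/s.
Step 3 — f₀ = ω₀/(2π) = 186.7 Hz.
Step 4 — Series Q: Q = ω₀L/R = 1173·0.0335/20 = 1.965.

(a) f₀ = 186.7 Hz  (b) Q = 1.965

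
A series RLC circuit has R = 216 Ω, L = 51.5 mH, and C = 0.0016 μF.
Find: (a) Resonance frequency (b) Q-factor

Step 1 — Resonance condition Im(Z)=0 gives ω₀ = 1/√(LC).
Step 2 — ω₀ = 1/√(0.0515·1.6e-09) = 1.102e+05 rad/s.
Step 3 — f₀ = ω₀/(2π) = 1.753e+04 Hz.
Step 4 — Series Q: Q = ω₀L/R = 1.102e+05·0.0515/216 = 26.27.

(a) f₀ = 1.753e+04 Hz  (b) Q = 26.27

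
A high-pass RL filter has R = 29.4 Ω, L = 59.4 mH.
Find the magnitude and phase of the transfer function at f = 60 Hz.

Step 1 — Angular frequency: ω = 2π·60 = 377 rad/s.
Step 2 — Transfer function: H(jω) = jωL/(R + jωL).
Step 3 — Numerator jωL = j·22.39; denominator R + jωL = 29.4 + j22.39.
Step 4 — H = 0.3671 + j0.482.
Step 5 — Magnitude: |H| = 0.6059 (-4.4 dB); phase: φ = 52.7°.

|H| = 0.6059 (-4.4 dB), φ = 52.7°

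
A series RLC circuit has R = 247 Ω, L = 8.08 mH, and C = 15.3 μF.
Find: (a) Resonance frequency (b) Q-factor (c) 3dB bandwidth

Step 1 — Resonance: ω₀ = 1/√(LC) = 1/√(0.00808·1.53e-05) = 2844 rad/s.
Step 2 — f₀ = ω₀/(2π) = 452.7 Hz.
Step 3 — Series Q: Q = ω₀L/R = 2844·0.00808/247 = 0.09304.
Step 4 — Bandwidth: Δω = ω₀/Q = 3.057e+04 rad/s; BW = Δω/(2π) = 4865 Hz.

(a) f₀ = 452.7 Hz  (b) Q = 0.09304  (c) BW = 4865 Hz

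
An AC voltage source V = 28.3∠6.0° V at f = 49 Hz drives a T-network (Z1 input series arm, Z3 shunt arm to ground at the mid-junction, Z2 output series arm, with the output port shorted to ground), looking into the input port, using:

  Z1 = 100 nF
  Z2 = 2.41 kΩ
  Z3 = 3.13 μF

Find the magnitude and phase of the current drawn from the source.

Step 1 — Angular frequency: ω = 2π·f = 2π·49 = 307.9 rad/s.
Step 2 — Component impedances:
  Z1: Z = 1/(jωC) = -j/(ω·C) = 0 - j3.248e+04 Ω
  Z2: Z = R = 2410 Ω
  Z3: Z = 1/(jωC) = -j/(ω·C) = 0 - j1038 Ω
Step 3 — With the output port shorted to ground, the output series arm Z2 runs from the junction to ground; the shunt arm Z3 also runs from the junction to ground. They appear in parallel: Z3 || Z2 = 376.9 - j875.4 Ω.
Step 4 — Series with input arm Z1: Z_in = Z1 + (Z3 || Z2) = 376.9 - j3.336e+04 Ω = 3.336e+04∠-89.4° Ω.
Step 5 — Source phasor: V = 28.3∠6.0° V = 28.14 + j2.958 V.
Step 6 — Ohm's law: I = V / Z_total = (28.14 + j2.958) / (376.9 - j3.336e+04) = -7.914e-05 + j0.0008447 A.
Step 7 — Convert to polar: |I| = 0.0008484 A, ∠I = 95.4°.

I = 0.0008484∠95.4° A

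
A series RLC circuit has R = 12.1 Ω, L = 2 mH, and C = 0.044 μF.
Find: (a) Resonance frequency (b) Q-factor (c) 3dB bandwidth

Step 1 — Resonance condition Im(Z)=0 gives ω₀ = 1/√(LC).
Step 2 — ω₀ = 1/√(0.002·4.4e-08) = 1.066e+05 rad/s.
Step 3 — f₀ = ω₀/(2π) = 1.697e+04 Hz.
Step 4 — Series Q: Q = ω₀L/R = 1.066e+05·0.002/12.1 = 17.62.
Step 5 — 3dB bandwidth: Δω = ω₀/Q = 6050 rad/s; BW = Δω/(2π) = 962.9 Hz.

(a) f₀ = 1.697e+04 Hz  (b) Q = 17.62  (c) BW = 962.9 Hz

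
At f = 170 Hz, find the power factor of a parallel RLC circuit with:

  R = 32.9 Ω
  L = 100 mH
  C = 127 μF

Step 1 — Angular frequency: ω = 2π·f = 2π·170 = 1068 rad/s.
Step 2 — Component impedances:
  R: Z = R = 32.9 Ω
  L: Z = jωL = j·1068·0.1 = 0 + j106.8 Ω
  C: Z = 1/(jωC) = -j/(ω·C) = 0 - j7.372 Ω
Step 3 — Parallel combination: 1/Z_total = 1/R + 1/L + 1/C; Z_total = 1.801 - j7.485 Ω = 7.698∠-76.5° Ω.
Step 4 — Power factor: PF = cos(φ) = Re(Z)/|Z| = 1.801/7.698 = 0.234.
Step 5 — Type: Im(Z) = -7.485 ⇒ leading (phase φ = -76.5°).

PF = 0.234 (leading, φ = -76.5°)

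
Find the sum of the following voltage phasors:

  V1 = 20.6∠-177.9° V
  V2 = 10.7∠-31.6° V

Step 1 — Convert each phasor to rectangular form:
  V1 = 20.6·(cos(-177.9°) + j·sin(-177.9°)) = -20.59 - j0.7549 V
  V2 = 10.7·(cos(-31.6°) + j·sin(-31.6°)) = 9.113 - j5.607 V
Step 2 — Sum components: V_total = -11.47 - j6.362 V.
Step 3 — Convert to polar: |V_total| = 13.12 V, ∠V_total = -151.0°.

V_total = 13.12∠-151.0° V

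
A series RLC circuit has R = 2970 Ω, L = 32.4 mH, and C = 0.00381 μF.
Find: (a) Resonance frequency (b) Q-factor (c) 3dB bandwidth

Step 1 — Resonance condition Im(Z)=0 gives ω₀ = 1/√(LC).
Step 2 — ω₀ = 1/√(0.0324·3.81e-09) = 9e+04 rad/s.
Step 3 — f₀ = ω₀/(2π) = 1.432e+04 Hz.
Step 4 — Series Q: Q = ω₀L/R = 9e+04·0.0324/2970 = 0.9819.
Step 5 — 3dB bandwidth: Δω = ω₀/Q = 9.167e+04 rad/s; BW = Δω/(2π) = 1.459e+04 Hz.

(a) f₀ = 1.432e+04 Hz  (b) Q = 0.9819  (c) BW = 1.459e+04 Hz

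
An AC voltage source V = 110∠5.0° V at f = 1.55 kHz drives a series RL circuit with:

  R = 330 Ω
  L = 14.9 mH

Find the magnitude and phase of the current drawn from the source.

Step 1 — Angular frequency: ω = 2π·f = 2π·1550 = 9739 rad/s.
Step 2 — Component impedances:
  R: Z = R = 330 Ω
  L: Z = jωL = j·9739·0.0149 = 0 + j145.1 Ω
Step 3 — Series combination: Z_total = R + L = 330 + j145.1 Ω = 360.5∠23.7° Ω.
Step 4 — Source phasor: V = 110∠5.0° V = 109.6 + j9.587 V.
Step 5 — Ohm's law: I = V / Z_total = (109.6 + j9.587) / (330 + j145.1) = 0.289 - j0.09801 A.
Step 6 — Convert to polar: |I| = 0.3051 A, ∠I = -18.7°.

I = 0.3051∠-18.7° A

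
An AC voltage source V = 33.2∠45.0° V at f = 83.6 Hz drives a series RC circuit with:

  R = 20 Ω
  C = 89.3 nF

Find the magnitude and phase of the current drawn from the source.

Step 1 — Angular frequency: ω = 2π·f = 2π·83.6 = 525.3 rad/s.
Step 2 — Component impedances:
  R: Z = R = 20 Ω
  C: Z = 1/(jωC) = -j/(ω·C) = 0 - j2.132e+04 Ω
Step 3 — Series combination: Z_total = R + C = 20 - j2.132e+04 Ω = 2.132e+04∠-89.9° Ω.
Step 4 — Source phasor: V = 33.2∠45.0° V = 23.48 + j23.48 V.
Step 5 — Ohm's law: I = V / Z_total = (23.48 + j23.48) / (20 - j2.132e+04) = -0.0011 + j0.001102 A.
Step 6 — Convert to polar: |I| = 0.001557 A, ∠I = 134.9°.

I = 0.001557∠134.9° A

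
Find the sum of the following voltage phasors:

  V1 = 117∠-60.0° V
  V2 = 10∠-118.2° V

Step 1 — Convert each phasor to rectangular form:
  V1 = 117·(cos(-60.0°) + j·sin(-60.0°)) = 58.5 - j101.3 V
  V2 = 10·(cos(-118.2°) + j·sin(-118.2°)) = -4.726 - j8.813 V
Step 2 — Sum components: V_total = 53.77 - j110.1 V.
Step 3 — Convert to polar: |V_total| = 122.6 V, ∠V_total = -64.0°.

V_total = 122.6∠-64.0° V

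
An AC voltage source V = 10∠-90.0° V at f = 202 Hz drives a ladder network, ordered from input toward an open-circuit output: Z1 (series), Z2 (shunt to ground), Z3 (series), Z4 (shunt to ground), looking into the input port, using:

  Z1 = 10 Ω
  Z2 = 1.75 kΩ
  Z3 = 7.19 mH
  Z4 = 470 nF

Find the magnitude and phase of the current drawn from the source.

Step 1 — Angular frequency: ω = 2π·f = 2π·202 = 1269 rad/s.
Step 2 — Component impedances:
  Z1: Z = R = 10 Ω
  Z2: Z = R = 1750 Ω
  Z3: Z = jωL = j·1269·0.00719 = 0 + j9.126 Ω
  Z4: Z = 1/(jωC) = -j/(ω·C) = 0 - j1676 Ω
Step 3 — Ladder network (open output): work backward from the far end, alternating series and parallel combinations. Z_in = 842.6 - j874 Ω = 1214∠-46.0° Ω.
Step 4 — Source phasor: V = 10∠-90.0° V = 0 - j10 V.
Step 5 — Ohm's law: I = V / Z_total = (0 - j10) / (842.6 - j874) = 0.00593 - j0.005717 A.
Step 6 — Convert to polar: |I| = 0.008237 A, ∠I = -44.0°.

I = 0.008237∠-44.0° A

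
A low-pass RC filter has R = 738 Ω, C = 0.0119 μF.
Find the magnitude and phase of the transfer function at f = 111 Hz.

Step 1 — Angular frequency: ω = 2π·111 = 697.4 rad/s.
Step 2 — Transfer function: H(jω) = 1/(1 + jωRC).
Step 3 — Denominator: 1 + jωRC = 1 + j·697.4·738·1.19e-08 = 1 + j0.006125.
Step 4 — H = 1 - j0.006125.
Step 5 — Magnitude: |H| = 1 (-0.0 dB); phase: φ = -0.4°.

|H| = 1 (-0.0 dB), φ = -0.4°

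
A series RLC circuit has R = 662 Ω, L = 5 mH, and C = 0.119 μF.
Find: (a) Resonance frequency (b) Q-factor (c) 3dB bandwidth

Step 1 — Resonance condition Im(Z)=0 gives ω₀ = 1/√(LC).
Step 2 — ω₀ = 1/√(0.005·1.19e-07) = 4.1e+04 rad/s.
Step 3 — f₀ = ω₀/(2π) = 6525 Hz.
Step 4 — Series Q: Q = ω₀L/R = 4.1e+04·0.005/662 = 0.3096.
Step 5 — 3dB bandwidth: Δω = ω₀/Q = 1.324e+05 rad/s; BW = Δω/(2π) = 2.107e+04 Hz.

(a) f₀ = 6525 Hz  (b) Q = 0.3096  (c) BW = 2.107e+04 Hz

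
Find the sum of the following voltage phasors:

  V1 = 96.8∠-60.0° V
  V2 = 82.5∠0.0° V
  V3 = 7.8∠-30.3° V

Step 1 — Convert each phasor to rectangular form:
  V1 = 96.8·(cos(-60.0°) + j·sin(-60.0°)) = 48.4 - j83.83 V
  V2 = 82.5·(cos(0.0°) + j·sin(0.0°)) = 82.5 V
  V3 = 7.8·(cos(-30.3°) + j·sin(-30.3°)) = 6.734 - j3.935 V
Step 2 — Sum components: V_total = 137.6 - j87.77 V.
Step 3 — Convert to polar: |V_total| = 163.2 V, ∠V_total = -32.5°.

V_total = 163.2∠-32.5° V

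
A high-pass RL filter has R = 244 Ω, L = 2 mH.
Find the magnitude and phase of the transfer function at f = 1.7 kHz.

Step 1 — Angular frequency: ω = 2π·1700 = 1.068e+04 rad/s.
Step 2 — Transfer function: H(jω) = jωL/(R + jωL).
Step 3 — Numerator jωL = j·21.36; denominator R + jωL = 244 + j21.36.
Step 4 — H = 0.007607 + j0.08689.
Step 5 — Magnitude: |H| = 0.08722 (-21.2 dB); phase: φ = 85.0°.

|H| = 0.08722 (-21.2 dB), φ = 85.0°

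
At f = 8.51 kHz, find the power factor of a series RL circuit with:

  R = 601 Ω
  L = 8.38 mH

Step 1 — Angular frequency: ω = 2π·f = 2π·8510 = 5.347e+04 rad/s.
Step 2 — Component impedances:
  R: Z = R = 601 Ω
  L: Z = jωL = j·5.347e+04·0.00838 = 0 + j448.1 Ω
Step 3 — Series combination: Z_total = R + L = 601 + j448.1 Ω = 749.6∠36.7° Ω.
Step 4 — Power factor: PF = cos(φ) = Re(Z)/|Z| = 601/749.65 = 0.8017.
Step 5 — Type: Im(Z) = 448.1 ⇒ lagging (phase φ = 36.7°).

PF = 0.8017 (lagging, φ = 36.7°)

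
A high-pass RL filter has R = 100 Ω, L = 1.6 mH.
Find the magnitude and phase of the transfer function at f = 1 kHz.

Step 1 — Angular frequency: ω = 2π·1000 = 6283 rad/s.
Step 2 — Transfer function: H(jω) = jωL/(R + jωL).
Step 3 — Numerator jωL = j·10.05; denominator R + jωL = 100 + j10.05.
Step 4 — H = 0.01001 + j0.09953.
Step 5 — Magnitude: |H| = 0.1 (-20.0 dB); phase: φ = 84.3°.

|H| = 0.1 (-20.0 dB), φ = 84.3°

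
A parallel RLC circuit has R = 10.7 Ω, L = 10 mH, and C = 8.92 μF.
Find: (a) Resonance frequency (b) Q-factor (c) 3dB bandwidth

Step 1 — Resonance: ω₀ = 1/√(LC) = 1/√(0.01·8.92e-06) = 3348 rad/s.
Step 2 — f₀ = ω₀/(2π) = 532.9 Hz.
Step 3 — Parallel Q: Q = R/(ω₀L) = 10.7/(3348·0.01) = 0.3196.
Step 4 — Bandwidth: Δω = ω₀/Q = 1.048e+04 rad/s; BW = Δω/(2π) = 1668 Hz.

(a) f₀ = 532.9 Hz  (b) Q = 0.3196  (c) BW = 1668 Hz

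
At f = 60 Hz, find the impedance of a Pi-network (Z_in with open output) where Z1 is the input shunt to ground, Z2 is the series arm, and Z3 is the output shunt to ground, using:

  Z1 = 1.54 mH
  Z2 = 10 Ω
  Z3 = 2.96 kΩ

Step 1 — Angular frequency: ω = 2π·f = 2π·60 = 377 rad/s.
Step 2 — Component impedances:
  Z1: Z = jωL = j·377·0.00154 = 0 + j0.5806 Ω
  Z2: Z = R = 10 Ω
  Z3: Z = R = 2960 Ω
Step 3 — With open output, the series arm Z2 and the output shunt Z3 appear in series to ground: Z2 + Z3 = 2970 Ω.
Step 4 — Parallel with input shunt Z1: Z_in = Z1 || (Z2 + Z3) = 0.0001135 + j0.5806 Ω = 0.5806∠90.0° Ω.

Z = 0.0001135 + j0.5806 Ω = 0.5806∠90.0° Ω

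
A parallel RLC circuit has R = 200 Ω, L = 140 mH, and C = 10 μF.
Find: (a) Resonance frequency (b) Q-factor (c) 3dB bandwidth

Step 1 — Resonance: ω₀ = 1/√(LC) = 1/√(0.14·1e-05) = 845.2 rad/s.
Step 2 — f₀ = ω₀/(2π) = 134.5 Hz.
Step 3 — Parallel Q: Q = R/(ω₀L) = 200/(845.2·0.14) = 1.69.
Step 4 — Bandwidth: Δω = ω₀/Q = 500 rad/s; BW = Δω/(2π) = 79.58 Hz.

(a) f₀ = 134.5 Hz  (b) Q = 1.69  (c) BW = 79.58 Hz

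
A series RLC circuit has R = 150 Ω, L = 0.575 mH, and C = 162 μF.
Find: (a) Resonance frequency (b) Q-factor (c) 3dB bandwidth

Step 1 — Resonance: ω₀ = 1/√(LC) = 1/√(0.000575·0.000162) = 3276 rad/s.
Step 2 — f₀ = ω₀/(2π) = 521.5 Hz.
Step 3 — Series Q: Q = ω₀L/R = 3276·0.000575/150 = 0.01256.
Step 4 — Bandwidth: Δω = ω₀/Q = 2.609e+05 rad/s; BW = Δω/(2π) = 4.152e+04 Hz.

(a) f₀ = 521.5 Hz  (b) Q = 0.01256  (c) BW = 4.152e+04 Hz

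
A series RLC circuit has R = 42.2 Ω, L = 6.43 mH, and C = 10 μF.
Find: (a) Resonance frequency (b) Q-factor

Step 1 — Resonance condition Im(Z)=0 gives ω₀ = 1/√(LC).
Step 2 — ω₀ = 1/√(0.00643·1e-05) = 3944 rad/s.
Step 3 — f₀ = ω₀/(2π) = 627.6 Hz.
Step 4 — Series Q: Q = ω₀L/R = 3944·0.00643/42.2 = 0.6009.

(a) f₀ = 627.6 Hz  (b) Q = 0.6009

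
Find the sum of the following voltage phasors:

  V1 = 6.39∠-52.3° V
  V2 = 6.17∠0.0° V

Step 1 — Convert each phasor to rectangular form:
  V1 = 6.39·(cos(-52.3°) + j·sin(-52.3°)) = 3.908 - j5.056 V
  V2 = 6.17·(cos(0.0°) + j·sin(0.0°)) = 6.17 V
Step 2 — Sum components: V_total = 10.08 - j5.056 V.
Step 3 — Convert to polar: |V_total| = 11.27 V, ∠V_total = -26.6°.

V_total = 11.27∠-26.6° V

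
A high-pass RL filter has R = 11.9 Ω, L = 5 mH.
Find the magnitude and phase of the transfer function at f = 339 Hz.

Step 1 — Angular frequency: ω = 2π·339 = 2130 rad/s.
Step 2 — Transfer function: H(jω) = jωL/(R + jωL).
Step 3 — Numerator jωL = j·10.65; denominator R + jωL = 11.9 + j10.65.
Step 4 — H = 0.4447 + j0.4969.
Step 5 — Magnitude: |H| = 0.6669 (-3.5 dB); phase: φ = 48.2°.

|H| = 0.6669 (-3.5 dB), φ = 48.2°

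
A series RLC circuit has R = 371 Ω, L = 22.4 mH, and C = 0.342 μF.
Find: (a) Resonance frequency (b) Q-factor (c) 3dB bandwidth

Step 1 — Resonance condition Im(Z)=0 gives ω₀ = 1/√(LC).
Step 2 — ω₀ = 1/√(0.0224·3.42e-07) = 1.143e+04 rad/s.
Step 3 — f₀ = ω₀/(2π) = 1818 Hz.
Step 4 — Series Q: Q = ω₀L/R = 1.143e+04·0.0224/371 = 0.6898.
Step 5 — 3dB bandwidth: Δω = ω₀/Q = 1.656e+04 rad/s; BW = Δω/(2π) = 2636 Hz.

(a) f₀ = 1818 Hz  (b) Q = 0.6898  (c) BW = 2636 Hz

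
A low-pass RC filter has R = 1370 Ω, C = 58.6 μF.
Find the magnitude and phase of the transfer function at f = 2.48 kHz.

Step 1 — Angular frequency: ω = 2π·2480 = 1.558e+04 rad/s.
Step 2 — Transfer function: H(jω) = 1/(1 + jωRC).
Step 3 — Denominator: 1 + jωRC = 1 + j·1.558e+04·1370·5.86e-05 = 1 + j1251.
Step 4 — H = 6.39e-07 - j0.0007994.
Step 5 — Magnitude: |H| = 0.0007994 (-61.9 dB); phase: φ = -90.0°.

|H| = 0.0007994 (-61.9 dB), φ = -90.0°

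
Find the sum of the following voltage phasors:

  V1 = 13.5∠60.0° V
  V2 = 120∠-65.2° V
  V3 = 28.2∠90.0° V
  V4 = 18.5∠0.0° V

Step 1 — Convert each phasor to rectangular form:
  V1 = 13.5·(cos(60.0°) + j·sin(60.0°)) = 6.75 + j11.69 V
  V2 = 120·(cos(-65.2°) + j·sin(-65.2°)) = 50.33 - j108.9 V
  V3 = 28.2·(cos(90.0°) + j·sin(90.0°)) = 0 + j28.2 V
  V4 = 18.5·(cos(0.0°) + j·sin(0.0°)) = 18.5 V
Step 2 — Sum components: V_total = 75.58 - j69.04 V.
Step 3 — Convert to polar: |V_total| = 102.4 V, ∠V_total = -42.4°.

V_total = 102.4∠-42.4° V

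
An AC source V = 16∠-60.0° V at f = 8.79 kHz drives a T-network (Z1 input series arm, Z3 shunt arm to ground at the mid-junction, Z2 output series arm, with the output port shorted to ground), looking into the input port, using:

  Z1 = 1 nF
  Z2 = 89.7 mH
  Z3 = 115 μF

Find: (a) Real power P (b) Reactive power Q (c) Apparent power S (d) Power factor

Step 1 — Angular frequency: ω = 2π·f = 2π·8790 = 5.523e+04 rad/s.
Step 2 — Component impedances:
  Z1: Z = 1/(jωC) = -j/(ω·C) = 0 - j1.811e+04 Ω
  Z2: Z = jωL = j·5.523e+04·0.0897 = 0 + j4954 Ω
  Z3: Z = 1/(jωC) = -j/(ω·C) = 0 - j0.1574 Ω
Step 3 — With the output port shorted to ground, the output series arm Z2 runs from the junction to ground; the shunt arm Z3 also runs from the junction to ground. They appear in parallel: Z3 || Z2 = 0 - j0.1575 Ω.
Step 4 — Series with input arm Z1: Z_in = Z1 + (Z3 || Z2) = 0 - j1.811e+04 Ω = 1.811e+04∠-90.0° Ω.
Step 5 — Source phasor: V = 16∠-60.0° V = 8 - j13.86 V.
Step 6 — Current: I = V / Z = 0.0007653 + j0.0004418 A = 0.0008837∠30.0° A.
Step 7 — Complex power: S = V·I* = 0 - j0.01414 VA.
Step 8 — Real power: P = Re(S) = 0 W.
Step 9 — Reactive power: Q = Im(S) = -0.01414 VAR.
Step 10 — Apparent power: |S| = 0.01414 VA.
Step 11 — Power factor: PF = P/|S| = 0 (leading).

(a) P = 0 W  (b) Q = -0.01414 VAR  (c) S = 0.01414 VA  (d) PF = 0 (leading)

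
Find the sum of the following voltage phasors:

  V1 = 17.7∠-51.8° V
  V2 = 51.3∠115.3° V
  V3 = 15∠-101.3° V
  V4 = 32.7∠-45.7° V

Step 1 — Convert each phasor to rectangular form:
  V1 = 17.7·(cos(-51.8°) + j·sin(-51.8°)) = 10.95 - j13.91 V
  V2 = 51.3·(cos(115.3°) + j·sin(115.3°)) = -21.92 + j46.38 V
  V3 = 15·(cos(-101.3°) + j·sin(-101.3°)) = -2.939 - j14.71 V
  V4 = 32.7·(cos(-45.7°) + j·sin(-45.7°)) = 22.84 - j23.4 V
Step 2 — Sum components: V_total = 8.921 - j5.643 V.
Step 3 — Convert to polar: |V_total| = 10.56 V, ∠V_total = -32.3°.

V_total = 10.56∠-32.3° V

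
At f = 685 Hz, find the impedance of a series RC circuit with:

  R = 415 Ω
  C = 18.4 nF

Step 1 — Angular frequency: ω = 2π·f = 2π·685 = 4304 rad/s.
Step 2 — Component impedances:
  R: Z = R = 415 Ω
  C: Z = 1/(jωC) = -j/(ω·C) = 0 - j1.263e+04 Ω
Step 3 — Series combination: Z_total = R + C = 415 - j1.263e+04 Ω = 1.263e+04∠-88.1° Ω.

Z = 415 - j1.263e+04 Ω = 1.263e+04∠-88.1° Ω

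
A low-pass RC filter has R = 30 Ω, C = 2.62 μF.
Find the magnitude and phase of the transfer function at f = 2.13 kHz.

Step 1 — Angular frequency: ω = 2π·2130 = 1.338e+04 rad/s.
Step 2 — Transfer function: H(jω) = 1/(1 + jωRC).
Step 3 — Denominator: 1 + jωRC = 1 + j·1.338e+04·30·2.62e-06 = 1 + j1.052.
Step 4 — H = 0.4747 - j0.4994.
Step 5 — Magnitude: |H| = 0.689 (-3.2 dB); phase: φ = -46.4°.

|H| = 0.689 (-3.2 dB), φ = -46.4°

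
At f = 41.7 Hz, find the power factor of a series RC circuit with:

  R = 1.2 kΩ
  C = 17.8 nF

Step 1 — Angular frequency: ω = 2π·f = 2π·41.7 = 262 rad/s.
Step 2 — Component impedances:
  R: Z = R = 1200 Ω
  C: Z = 1/(jωC) = -j/(ω·C) = 0 - j2.144e+05 Ω
Step 3 — Series combination: Z_total = R + C = 1200 - j2.144e+05 Ω = 2.144e+05∠-89.7° Ω.
Step 4 — Power factor: PF = cos(φ) = Re(Z)/|Z| = 1200/2.1442e+05 = 0.005596.
Step 5 — Type: Im(Z) = -2.144e+05 ⇒ leading (phase φ = -89.7°).

PF = 0.005596 (leading, φ = -89.7°)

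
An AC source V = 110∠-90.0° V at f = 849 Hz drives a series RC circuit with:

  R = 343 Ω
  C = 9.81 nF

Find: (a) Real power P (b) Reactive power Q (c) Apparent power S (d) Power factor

Step 1 — Angular frequency: ω = 2π·f = 2π·849 = 5334 rad/s.
Step 2 — Component impedances:
  R: Z = R = 343 Ω
  C: Z = 1/(jωC) = -j/(ω·C) = 0 - j1.911e+04 Ω
Step 3 — Series combination: Z_total = R + C = 343 - j1.911e+04 Ω = 1.911e+04∠-89.0° Ω.
Step 4 — Source phasor: V = 110∠-90.0° V = 0 - j110 V.
Step 5 — Current: I = V / Z = 0.005755 - j0.0001033 A = 0.005755∠-1.0° A.
Step 6 — Complex power: S = V·I* = 0.01136 - j0.633 VA.
Step 7 — Real power: P = Re(S) = 0.01136 W.
Step 8 — Reactive power: Q = Im(S) = -0.633 VAR.
Step 9 — Apparent power: |S| = 0.6331 VA.
Step 10 — Power factor: PF = P/|S| = 0.01795 (leading).

(a) P = 0.01136 W  (b) Q = -0.633 VAR  (c) S = 0.6331 VA  (d) PF = 0.01795 (leading)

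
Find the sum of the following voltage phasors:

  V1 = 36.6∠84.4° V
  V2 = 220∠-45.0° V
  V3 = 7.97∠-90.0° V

Step 1 — Convert each phasor to rectangular form:
  V1 = 36.6·(cos(84.4°) + j·sin(84.4°)) = 3.572 + j36.43 V
  V2 = 220·(cos(-45.0°) + j·sin(-45.0°)) = 155.6 - j155.6 V
  V3 = 7.97·(cos(-90.0°) + j·sin(-90.0°)) = 0 - j7.97 V
Step 2 — Sum components: V_total = 159.1 - j127.1 V.
Step 3 — Convert to polar: |V_total| = 203.7 V, ∠V_total = -38.6°.

V_total = 203.7∠-38.6° V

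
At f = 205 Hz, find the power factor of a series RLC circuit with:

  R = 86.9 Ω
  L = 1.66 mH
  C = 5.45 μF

Step 1 — Angular frequency: ω = 2π·f = 2π·205 = 1288 rad/s.
Step 2 — Component impedances:
  R: Z = R = 86.9 Ω
  L: Z = jωL = j·1288·0.00166 = 0 + j2.138 Ω
  C: Z = 1/(jωC) = -j/(ω·C) = 0 - j142.5 Ω
Step 3 — Series combination: Z_total = R + L + C = 86.9 - j140.3 Ω = 165∠-58.2° Ω.
Step 4 — Power factor: PF = cos(φ) = Re(Z)/|Z| = 86.9/165.04 = 0.5265.
Step 5 — Type: Im(Z) = -140.3 ⇒ leading (phase φ = -58.2°).

PF = 0.5265 (leading, φ = -58.2°)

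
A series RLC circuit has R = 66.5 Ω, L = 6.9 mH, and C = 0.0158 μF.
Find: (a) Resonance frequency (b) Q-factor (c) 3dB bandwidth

Step 1 — Resonance condition Im(Z)=0 gives ω₀ = 1/√(LC).
Step 2 — ω₀ = 1/√(0.0069·1.58e-08) = 9.577e+04 rad/s.
Step 3 — f₀ = ω₀/(2π) = 1.524e+04 Hz.
Step 4 — Series Q: Q = ω₀L/R = 9.577e+04·0.0069/66.5 = 9.937.
Step 5 — 3dB bandwidth: Δω = ω₀/Q = 9638 rad/s; BW = Δω/(2π) = 1534 Hz.

(a) f₀ = 1.524e+04 Hz  (b) Q = 9.937  (c) BW = 1534 Hz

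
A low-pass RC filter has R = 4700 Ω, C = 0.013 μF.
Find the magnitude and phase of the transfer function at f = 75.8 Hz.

Step 1 — Angular frequency: ω = 2π·75.8 = 476.3 rad/s.
Step 2 — Transfer function: H(jω) = 1/(1 + jωRC).
Step 3 — Denominator: 1 + jωRC = 1 + j·476.3·4700·1.3e-08 = 1 + j0.0291.
Step 4 — H = 0.9992 - j0.02908.
Step 5 — Magnitude: |H| = 0.9996 (-0.0 dB); phase: φ = -1.7°.

|H| = 0.9996 (-0.0 dB), φ = -1.7°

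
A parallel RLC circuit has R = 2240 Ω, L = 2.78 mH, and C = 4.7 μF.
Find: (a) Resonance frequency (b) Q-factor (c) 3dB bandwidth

Step 1 — Resonance: ω₀ = 1/√(LC) = 1/√(0.00278·4.7e-06) = 8748 rad/s.
Step 2 — f₀ = ω₀/(2π) = 1392 Hz.
Step 3 — Parallel Q: Q = R/(ω₀L) = 2240/(8748·0.00278) = 92.1.
Step 4 — Bandwidth: Δω = ω₀/Q = 94.98 rad/s; BW = Δω/(2π) = 15.12 Hz.

(a) f₀ = 1392 Hz  (b) Q = 92.1  (c) BW = 15.12 Hz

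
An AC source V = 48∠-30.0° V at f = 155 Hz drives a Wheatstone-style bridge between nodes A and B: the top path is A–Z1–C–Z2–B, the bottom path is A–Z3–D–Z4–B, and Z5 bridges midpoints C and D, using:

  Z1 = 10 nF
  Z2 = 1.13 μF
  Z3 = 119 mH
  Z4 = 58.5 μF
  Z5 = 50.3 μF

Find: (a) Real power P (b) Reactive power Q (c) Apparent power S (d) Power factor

Step 1 — Angular frequency: ω = 2π·f = 2π·155 = 973.9 rad/s.
Step 2 — Component impedances:
  Z1: Z = 1/(jωC) = -j/(ω·C) = 0 - j1.027e+05 Ω
  Z2: Z = 1/(jωC) = -j/(ω·C) = 0 - j908.7 Ω
  Z3: Z = jωL = j·973.9·0.119 = 0 + j115.9 Ω
  Z4: Z = 1/(jωC) = -j/(ω·C) = 0 - j17.55 Ω
  Z5: Z = 1/(jωC) = -j/(ω·C) = 0 - j20.41 Ω
Step 3 — Bridge requires nodal analysis (the Z5 bridge couples midpoints C and D, so the two paths cannot be reduced to a simple series/parallel combination). Setting node B to ground and injecting 1 A at node A, the 3-node admittance system at A, C, D solves to V_A = Z_AB = 0 + j98.8 Ω = 98.8∠90.0° Ω.
Step 4 — Source phasor: V = 48∠-30.0° V = 41.57 - j24 V.
Step 5 — Current: I = V / Z = -0.2429 - j0.4208 A = 0.4858∠-120.0° A.
Step 6 — Complex power: S = V·I* = 0 + j23.32 VA.
Step 7 — Real power: P = Re(S) = 0 W.
Step 8 — Reactive power: Q = Im(S) = 23.32 VAR.
Step 9 — Apparent power: |S| = 23.32 VA.
Step 10 — Power factor: PF = P/|S| = 0 (lagging).

(a) P = 0 W  (b) Q = 23.32 VAR  (c) S = 23.32 VA  (d) PF = 0 (lagging)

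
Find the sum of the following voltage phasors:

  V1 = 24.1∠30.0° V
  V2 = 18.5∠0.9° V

Step 1 — Convert each phasor to rectangular form:
  V1 = 24.1·(cos(30.0°) + j·sin(30.0°)) = 20.87 + j12.05 V
  V2 = 18.5·(cos(0.9°) + j·sin(0.9°)) = 18.5 + j0.2906 V
Step 2 — Sum components: V_total = 39.37 + j12.34 V.
Step 3 — Convert to polar: |V_total| = 41.26 V, ∠V_total = 17.4°.

V_total = 41.26∠17.4° V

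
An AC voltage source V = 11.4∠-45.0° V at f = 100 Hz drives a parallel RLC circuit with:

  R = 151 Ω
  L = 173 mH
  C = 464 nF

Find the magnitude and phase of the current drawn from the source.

Step 1 — Angular frequency: ω = 2π·f = 2π·100 = 628.3 rad/s.
Step 2 — Component impedances:
  R: Z = R = 151 Ω
  L: Z = jωL = j·628.3·0.173 = 0 + j108.7 Ω
  C: Z = 1/(jωC) = -j/(ω·C) = 0 - j3430 Ω
Step 3 — Parallel combination: 1/Z_total = 1/R + 1/L + 1/C; Z_total = 53.75 + j72.3 Ω = 90.09∠53.4° Ω.
Step 4 — Source phasor: V = 11.4∠-45.0° V = 8.061 - j8.061 V.
Step 5 — Ohm's law: I = V / Z_total = (8.061 - j8.061) / (53.75 + j72.3) = -0.01842 - j0.1252 A.
Step 6 — Convert to polar: |I| = 0.1265 A, ∠I = -98.4°.

I = 0.1265∠-98.4° A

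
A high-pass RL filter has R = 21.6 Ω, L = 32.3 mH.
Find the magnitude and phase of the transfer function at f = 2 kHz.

Step 1 — Angular frequency: ω = 2π·2000 = 1.257e+04 rad/s.
Step 2 — Transfer function: H(jω) = jωL/(R + jωL).
Step 3 — Numerator jωL = j·405.9; denominator R + jωL = 21.6 + j405.9.
Step 4 — H = 0.9972 + j0.05307.
Step 5 — Magnitude: |H| = 0.9986 (-0.0 dB); phase: φ = 3.0°.

|H| = 0.9986 (-0.0 dB), φ = 3.0°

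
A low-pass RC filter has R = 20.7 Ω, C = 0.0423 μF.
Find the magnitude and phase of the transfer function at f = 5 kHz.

Step 1 — Angular frequency: ω = 2π·5000 = 3.142e+04 rad/s.
Step 2 — Transfer function: H(jω) = 1/(1 + jωRC).
Step 3 — Denominator: 1 + jωRC = 1 + j·3.142e+04·20.7·4.23e-08 = 1 + j0.02751.
Step 4 — H = 0.9992 - j0.02749.
Step 5 — Magnitude: |H| = 0.9996 (-0.0 dB); phase: φ = -1.6°.

|H| = 0.9996 (-0.0 dB), φ = -1.6°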